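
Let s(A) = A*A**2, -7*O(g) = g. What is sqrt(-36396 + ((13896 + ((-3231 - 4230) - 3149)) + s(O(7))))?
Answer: 3*I*sqrt(3679) ≈ 181.96*I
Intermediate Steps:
O(g) = -g/7
s(A) = A**3
sqrt(-36396 + ((13896 + ((-3231 - 4230) - 3149)) + s(O(7)))) = sqrt(-36396 + ((13896 + ((-3231 - 4230) - 3149)) + (-1/7*7)**3)) = sqrt(-36396 + ((13896 + (-7461 - 3149)) + (-1)**3)) = sqrt(-36396 + ((13896 - 10610) - 1)) = sqrt(-36396 + (3286 - 1)) = sqrt(-36396 + 3285) = sqrt(-33111) = 3*I*sqrt(3679)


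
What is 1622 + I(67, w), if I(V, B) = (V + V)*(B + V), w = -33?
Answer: 6178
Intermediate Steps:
I(V, B) = 2*V*(B + V) (I(V, B) = (2*V)*(B + V) = 2*V*(B + V))
1622 + I(67, w) = 1622 + 2*67*(-33 + 67) = 1622 + 2*67*34 = 1622 + 4556 = 6178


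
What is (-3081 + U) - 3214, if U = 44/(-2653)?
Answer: -16700679/2653 ≈ -6295.0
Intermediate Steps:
U = -44/2653 (U = 44*(-1/2653) = -44/2653 ≈ -0.016585)
(-3081 + U) - 3214 = (-3081 - 44/2653) - 3214 = -8173937/2653 - 3214 = -16700679/2653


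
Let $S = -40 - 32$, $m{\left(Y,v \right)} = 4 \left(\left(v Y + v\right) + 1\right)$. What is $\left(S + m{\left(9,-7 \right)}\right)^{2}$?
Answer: $121104$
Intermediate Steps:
$m{\left(Y,v \right)} = 4 + 4 v + 4 Y v$ ($m{\left(Y,v \right)} = 4 \left(\left(Y v + v\right) + 1\right) = 4 \left(\left(v + Y v\right) + 1\right) = 4 \left(1 + v + Y v\right) = 4 + 4 v + 4 Y v$)
$S = -72$ ($S = -40 - 32 = -72$)
$\left(S + m{\left(9,-7 \right)}\right)^{2} = \left(-72 + \left(4 + 4 \left(-7\right) + 4 \cdot 9 \left(-7\right)\right)\right)^{2} = \left(-72 - 276\right)^{2} = \left(-348\right)^{2} = 121104$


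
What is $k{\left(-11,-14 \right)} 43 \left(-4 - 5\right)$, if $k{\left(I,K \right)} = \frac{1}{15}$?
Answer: $- \frac{129}{5} \approx -25.8$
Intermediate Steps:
$k{\left(I,K \right)} = \frac{1}{15}$
$k{\left(-11,-14 \right)} 43 \left(-4 - 5\right) = \frac{43 \left(-4 - 5\right)}{15} = \frac{43 \left(-9\right)}{15} = \frac{1}{15} \left(-387\right) = - \frac{129}{5}$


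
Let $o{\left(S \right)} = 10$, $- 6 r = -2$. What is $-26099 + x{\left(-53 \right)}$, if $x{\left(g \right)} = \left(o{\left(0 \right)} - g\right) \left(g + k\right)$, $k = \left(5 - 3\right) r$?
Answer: $-29396$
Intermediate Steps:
$r = \frac{1}{3}$ ($r = \left(- \frac{1}{6}\right) \left(-2\right) = \frac{1}{3} \approx 0.33333$)
$k = \frac{2}{3}$ ($k = \left(5 - 3\right) \frac{1}{3} = 2 \cdot \frac{1}{3} = \frac{2}{3} \approx 0.66667$)
$x{\left(g \right)} = \left(10 - g\right) \left(\frac{2}{3} + g\right)$ ($x{\left(g \right)} = \left(10 - g\right) \left(g + \frac{2}{3}\right) = \left(10 - g\right) \left(\frac{2}{3} + g\right)$)
$-26099 + x{\left(-53 \right)} = -26099 + \left(\frac{20}{3} - \left(-53\right)^{2} + \frac{28}{3} \left(-53\right)\right) = -26099 - 3297 = -29396$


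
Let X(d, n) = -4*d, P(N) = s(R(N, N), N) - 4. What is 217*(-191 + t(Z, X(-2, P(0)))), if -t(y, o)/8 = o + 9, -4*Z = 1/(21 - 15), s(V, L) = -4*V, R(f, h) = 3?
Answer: -70959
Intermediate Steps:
P(N) = -16 (P(N) = -4*3 - 4 = -12 - 4 = -16)
Z = -1/24 (Z = -1/(4*(21 - 15)) = -1/4/6 = -1/4*1/6 = -1/24 ≈ -0.041667)
t(y, o) = -72 - 8*o (t(y, o) = -8*(o + 9) = -8*(9 + o) = -72 - 8*o)
217*(-191 + t(Z, X(-2, P(0)))) = 217*(-191 + (-72 - (-32)*(-2))) = 217*(-191 + (-72 - 8*8)) = 217*(-191 + (-72 - 64)) = 217*(-191 - 136) = 217*(-327) = -70959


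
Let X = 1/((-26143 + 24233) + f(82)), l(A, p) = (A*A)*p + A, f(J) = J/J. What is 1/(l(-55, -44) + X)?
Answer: -1909/254192896 ≈ -7.5100e-6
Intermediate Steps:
f(J) = 1
l(A, p) = A + p*A² (l(A, p) = A²*p + A = p*A² + A = A + p*A²)
X = -1/1909 (X = 1/((-26143 + 24233) + 1) = 1/(-1910 + 1) = 1/(-1909) = -1/1909 ≈ -0.00052383)
1/(l(-55, -44) + X) = 1/(-55*(1 - 55*(-44)) - 1/1909) = 1/(-55*(1 + 2420) - 1/1909) = 1/(-55*2421 - 1/1909) = 1/(-133155 - 1/1909) = 1/(-254192896/1909) = -1909/254192896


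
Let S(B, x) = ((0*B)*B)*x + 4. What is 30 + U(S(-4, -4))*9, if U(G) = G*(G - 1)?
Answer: 138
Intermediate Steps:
S(B, x) = 4 (S(B, x) = (0*B)*x + 4 = 0*x + 4 = 0 + 4 = 4)
U(G) = G*(-1 + G)
30 + U(S(-4, -4))*9 = 30 + (4*(-1 + 4))*9 = 30 + (4*3)*9 = 30 + 12*9 = 30 + 108 = 138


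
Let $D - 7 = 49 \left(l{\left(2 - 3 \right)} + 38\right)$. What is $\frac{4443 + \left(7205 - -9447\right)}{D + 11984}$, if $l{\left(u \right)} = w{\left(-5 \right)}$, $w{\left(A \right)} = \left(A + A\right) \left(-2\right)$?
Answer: $\frac{21095}{14833} \approx 1.4222$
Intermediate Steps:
$w{\left(A \right)} = - 4 A$ ($w{\left(A \right)} = 2 A \left(-2\right) = - 4 A$)
$l{\left(u \right)} = 20$ ($l{\left(u \right)} = \left(-4\right) \left(-5\right) = 20$)
$D = 2849$ ($D = 7 + 49 \left(20 + 38\right) = 7 + 49 \cdot 58 = 7 + 2842 = 2849$)
$\frac{4443 + \left(7205 - -9447\right)}{D + 11984} = \frac{4443 + \left(7205 - -9447\right)}{2849 + 11984} = \frac{4443 + \left(7205 + 9447\right)}{14833} = \left(4443 + 16652\right) \frac{1}{14833} = 21095 \cdot \frac{1}{14833} = \frac{21095}{14833}$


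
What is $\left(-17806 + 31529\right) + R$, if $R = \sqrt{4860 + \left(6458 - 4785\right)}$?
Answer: $13723 + \sqrt{6533} \approx 13804.0$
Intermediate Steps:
$R = \sqrt{6533}$ ($R = \sqrt{4860 + 1673} = \sqrt{6533} \approx 80.827$)
$\left(-17806 + 31529\right) + R = \left(-17806 + 31529\right) + \sqrt{6533} = 13723 + \sqrt{6533}$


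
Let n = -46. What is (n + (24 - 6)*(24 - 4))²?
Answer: 98596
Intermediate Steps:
(n + (24 - 6)*(24 - 4))² = (-46 + (24 - 6)*(24 - 4))² = (-46 + 18*20)² = (-46 + 360)² = 314² = 98596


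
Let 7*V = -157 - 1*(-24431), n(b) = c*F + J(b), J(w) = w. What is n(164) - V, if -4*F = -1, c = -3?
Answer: -92525/28 ≈ -3304.5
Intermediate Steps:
F = 1/4 (F = -1/4*(-1) = 1/4 ≈ 0.25000)
n(b) = -3/4 + b (n(b) = -3*1/4 + b = -3/4 + b)
V = 24274/7 (V = (-157 - 1*(-24431))/7 = (-157 + 24431)/7 = (1/7)*24274 = 24274/7 ≈ 3467.7)
n(164) - V = (-3/4 + 164) - 1*24274/7 = 653/4 - 24274/7 = -92525/28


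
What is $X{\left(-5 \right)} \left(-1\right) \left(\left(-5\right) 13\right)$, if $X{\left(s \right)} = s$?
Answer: $-325$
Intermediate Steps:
$X{\left(-5 \right)} \left(-1\right) \left(\left(-5\right) 13\right) = \left(-5\right) \left(-1\right) \left(\left(-5\right) 13\right) = 5 \left(-65\right) = -325$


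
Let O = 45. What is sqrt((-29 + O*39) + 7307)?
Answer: sqrt(9033) ≈ 95.042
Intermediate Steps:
sqrt((-29 + O*39) + 7307) = sqrt((-29 + 45*39) + 7307) = sqrt((-29 + 1755) + 7307) = sqrt(1726 + 7307) = sqrt(9033)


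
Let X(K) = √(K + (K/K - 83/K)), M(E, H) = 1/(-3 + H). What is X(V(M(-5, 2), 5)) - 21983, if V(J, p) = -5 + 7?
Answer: -21983 + I*√154/2 ≈ -21983.0 + 6.2048*I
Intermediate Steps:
V(J, p) = 2
X(K) = √(1 + K - 83/K) (X(K) = √(K + (1 - 83/K)) = √(1 + K - 83/K))
X(V(M(-5, 2), 5)) - 21983 = √(1 + 2 - 83/2) - 21983 = √(-77/2) - 21983 = I*√154/2 - 21983 = -21983 + I*√154/2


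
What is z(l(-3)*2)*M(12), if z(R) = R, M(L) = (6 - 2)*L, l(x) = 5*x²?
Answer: 4320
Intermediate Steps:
M(L) = 4*L
z(l(-3)*2)*M(12) = ((5*(-3)²)*2)*(4*12) = ((5*9)*2)*48 = (45*2)*48 = 90*48 = 4320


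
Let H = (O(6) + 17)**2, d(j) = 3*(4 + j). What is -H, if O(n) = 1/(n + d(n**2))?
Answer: -4592449/15876 ≈ -289.27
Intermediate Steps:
d(j) = 12 + 3*j
O(n) = 1/(12 + n + 3*n**2) (O(n) = 1/(n + (12 + 3*n**2)) = 1/(12 + n + 3*n**2))
H = 4592449/15876 (H = (1/(12 + 6 + 3*6**2) + 17)**2 = (1/(12 + 6 + 3*36) + 17)**2 = (1/(12 + 6 + 108) + 17)**2 = (1/126 + 17)**2 = (2143/126)**2 = 4592449/15876 ≈ 289.27)
-H = -1*4592449/15876 = -4592449/15876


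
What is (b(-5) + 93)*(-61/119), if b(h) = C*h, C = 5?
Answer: -244/7 ≈ -34.857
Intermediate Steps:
b(h) = 5*h
(b(-5) + 93)*(-61/119) = (5*(-5) + 93)*(-61/119) = (-25 + 93)*(-61*1/119) = 68*(-61/119) = -244/7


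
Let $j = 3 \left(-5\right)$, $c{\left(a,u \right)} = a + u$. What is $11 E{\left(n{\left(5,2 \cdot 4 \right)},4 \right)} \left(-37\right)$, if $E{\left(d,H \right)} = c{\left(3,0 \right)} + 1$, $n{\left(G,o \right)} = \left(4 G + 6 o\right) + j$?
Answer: $-1628$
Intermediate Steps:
$j = -15$
$n{\left(G,o \right)} = -15 + 4 G + 6 o$ ($n{\left(G,o \right)} = \left(4 G + 6 o\right) - 15 = -15 + 4 G + 6 o$)
$E{\left(d,H \right)} = 4$ ($E{\left(d,H \right)} = \left(3 + 0\right) + 1 = 3 + 1 = 4$)
$11 E{\left(n{\left(5,2 \cdot 4 \right)},4 \right)} \left(-37\right) = 11 \cdot 4 \left(-37\right) = 44 \left(-37\right) = -1628$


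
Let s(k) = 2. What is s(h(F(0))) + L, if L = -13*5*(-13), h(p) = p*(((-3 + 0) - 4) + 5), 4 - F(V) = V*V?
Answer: 847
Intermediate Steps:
F(V) = 4 - V² (F(V) = 4 - V*V = 4 - V²)
h(p) = -2*p (h(p) = p*((-3 - 4) + 5) = p*(-7 + 5) = p*(-2) = -2*p)
L = 845 (L = -65*(-13) = 845)
s(h(F(0))) + L = 2 + 845 = 847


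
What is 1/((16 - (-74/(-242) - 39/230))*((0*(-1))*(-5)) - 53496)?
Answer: -1/53496 ≈ -1.8693e-5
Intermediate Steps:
1/((16 - (-74/(-242) - 39/230))*((0*(-1))*(-5)) - 53496) = 1/((16 - (-74*(-1/242) - 39*1/230))*(0*(-5)) - 53496) = 1/((16 - (37/121 - 39/230))*0 - 53496) = 1/((16 - 1*3791/27830)*0 - 53496) = 1/((16 - 3791/27830)*0 - 53496) = 1/((441489/27830)*0 - 53496) = 1/(0 - 53496) = 1/(-53496) = -1/53496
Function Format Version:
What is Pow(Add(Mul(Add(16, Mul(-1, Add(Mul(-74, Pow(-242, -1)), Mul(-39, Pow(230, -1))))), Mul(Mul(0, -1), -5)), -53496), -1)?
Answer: Rational(-1, 53496) ≈ -1.8693e-5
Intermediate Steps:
Pow(Add(Mul(Add(16, Mul(-1, Add(Mul(-74, Pow(-242, -1)), Mul(-39, Pow(230, -1))))), Mul(Mul(0, -1), -5)), -53496), -1) = Pow(Add(Mul(Add(16, Mul(-1, Add(Mul(-74, Rational(-1, 242)), Mul(-39, Rational(1, 230))))), Mul(0, -5)), -53496), -1) = Pow(Add(Mul(Add(16, Mul(-1, Add(Rational(37, 121), Rational(-39, 230)))), 0), -53496), -1) = Pow(Add(Mul(Add(16, Mul(-1, Rational(3791, 27830))), 0), -53496), -1) = Pow(Add(Mul(Add(16, Rational(-3791, 27830)), 0), -53496), -1) = Pow(Add(Mul(Rational(441489, 27830), 0), -53496), -1) = Pow(Add(0, -53496), -1) = Pow(-53496, -1) = Rational(-1, 53496)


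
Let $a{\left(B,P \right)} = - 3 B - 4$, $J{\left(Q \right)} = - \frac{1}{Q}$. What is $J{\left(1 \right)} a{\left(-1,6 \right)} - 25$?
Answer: $-24$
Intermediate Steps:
$a{\left(B,P \right)} = -4 - 3 B$
$J{\left(1 \right)} a{\left(-1,6 \right)} - 25 = - 1^{-1} \left(-4 - -3\right) - 25 = \left(-1\right) 1 \left(-4 + 3\right) - 25 = \left(-1\right) \left(-1\right) - 25 = 1 - 25 = -24$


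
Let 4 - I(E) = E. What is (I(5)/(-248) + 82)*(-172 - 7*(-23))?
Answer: -223707/248 ≈ -902.04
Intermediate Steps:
I(E) = 4 - E
(I(5)/(-248) + 82)*(-172 - 7*(-23)) = ((4 - 1*5)/(-248) + 82)*(-172 - 7*(-23)) = ((4 - 5)*(-1/248) + 82)*(-172 + 161) = (-1*(-1/248) + 82)*(-11) = (1/248 + 82)*(-11) = (20337/248)*(-11) = -223707/248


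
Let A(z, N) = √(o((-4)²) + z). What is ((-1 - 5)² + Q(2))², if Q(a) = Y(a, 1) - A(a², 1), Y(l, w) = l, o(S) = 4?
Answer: 1452 - 152*√2 ≈ 1237.0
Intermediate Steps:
A(z, N) = √(4 + z)
Q(a) = a - √(4 + a²)
((-1 - 5)² + Q(2))² = ((-1 - 5)² + (2 - √(4 + 2²)))² = ((-6)² + (2 - √(4 + 4)))² = (36 + (2 - √8))² = (36 + (2 - 2*√2))² = (38 - 2*√2)²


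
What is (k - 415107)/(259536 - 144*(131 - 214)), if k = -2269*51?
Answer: -88471/45248 ≈ -1.9552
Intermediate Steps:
k = -115719
(k - 415107)/(259536 - 144*(131 - 214)) = (-115719 - 415107)/(259536 - 144*(131 - 214)) = -530826/(259536 - 144*(-83)) = -530826/(259536 + 11952) = -530826/271488 = -530826*1/271488 = -88471/45248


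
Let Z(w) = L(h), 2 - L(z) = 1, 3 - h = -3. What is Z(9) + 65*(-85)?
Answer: -5524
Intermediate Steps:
h = 6 (h = 3 - 1*(-3) = 3 + 3 = 6)
L(z) = 1 (L(z) = 2 - 1*1 = 2 - 1 = 1)
Z(w) = 1
Z(9) + 65*(-85) = 1 + 65*(-85) = 1 - 5525 = -5524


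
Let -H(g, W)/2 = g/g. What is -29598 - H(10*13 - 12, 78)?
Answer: -29596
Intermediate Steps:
H(g, W) = -2 (H(g, W) = -2*g/g = -2*1 = -2)
-29598 - H(10*13 - 12, 78) = -29598 - 1*(-2) = -29598 + 2 = -29596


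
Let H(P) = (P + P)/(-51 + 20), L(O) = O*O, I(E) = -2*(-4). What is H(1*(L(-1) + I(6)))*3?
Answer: -54/31 ≈ -1.7419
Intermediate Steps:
I(E) = 8
L(O) = O²
H(P) = -2*P/31 (H(P) = (2*P)/(-31) = (2*P)*(-1/31) = -2*P/31)
H(1*(L(-1) + I(6)))*3 = -2*((-1)² + 8)/31*3 = -2*(1 + 8)/31*3 = -2*9/31*3 = -2/31*9*3 = -18/31*3 = -54/31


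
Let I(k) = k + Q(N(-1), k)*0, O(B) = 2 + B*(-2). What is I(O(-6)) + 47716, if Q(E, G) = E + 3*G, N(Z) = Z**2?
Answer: 47730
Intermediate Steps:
O(B) = 2 - 2*B
I(k) = k (I(k) = k + ((-1)**2 + 3*k)*0 = k + (1 + 3*k)*0 = k + 0 = k)
I(O(-6)) + 47716 = (2 - 2*(-6)) + 47716 = (2 + 12) + 47716 = 14 + 47716 = 47730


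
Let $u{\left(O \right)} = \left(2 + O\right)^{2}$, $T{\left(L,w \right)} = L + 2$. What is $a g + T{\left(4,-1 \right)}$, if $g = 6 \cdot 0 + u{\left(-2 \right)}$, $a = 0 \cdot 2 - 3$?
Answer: $6$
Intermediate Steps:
$T{\left(L,w \right)} = 2 + L$
$a = -3$ ($a = 0 - 3 = -3$)
$g = 0$ ($g = 6 \cdot 0 + \left(2 - 2\right)^{2} = 0 + 0^{2} = 0 + 0 = 0$)
$a g + T{\left(4,-1 \right)} = \left(-3\right) 0 + \left(2 + 4\right) = 0 + 6 = 6$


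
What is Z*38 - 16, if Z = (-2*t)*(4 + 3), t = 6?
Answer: -3208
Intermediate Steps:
Z = -84 (Z = (-2*6)*(4 + 3) = -12*7 = -84)
Z*38 - 16 = -84*38 - 16 = -3192 - 16 = -3208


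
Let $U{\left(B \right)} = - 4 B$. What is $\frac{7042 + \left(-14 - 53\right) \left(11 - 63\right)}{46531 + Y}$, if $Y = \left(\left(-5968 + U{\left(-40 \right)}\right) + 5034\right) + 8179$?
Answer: $\frac{5263}{26968} \approx 0.19516$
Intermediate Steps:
$Y = 7405$ ($Y = \left(\left(-5968 - -160\right) + 5034\right) + 8179 = \left(\left(-5968 + 160\right) + 5034\right) + 8179 = \left(-5808 + 5034\right) + 8179 = -774 + 8179 = 7405$)
$\frac{7042 + \left(-14 - 53\right) \left(11 - 63\right)}{46531 + Y} = \frac{7042 + \left(-14 - 53\right) \left(11 - 63\right)}{46531 + 7405} = \frac{7042 - -3484}{53936} = \left(7042 + 3484\right) \frac{1}{53936} = 10526 \cdot \frac{1}{53936} = \frac{5263}{26968}$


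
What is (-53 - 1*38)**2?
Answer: 8281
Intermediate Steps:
(-53 - 1*38)**2 = (-53 - 38)**2 = (-91)**2 = 8281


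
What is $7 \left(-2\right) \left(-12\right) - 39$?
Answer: $129$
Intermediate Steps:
$7 \left(-2\right) \left(-12\right) - 39 = \left(-14\right) \left(-12\right) - 39 = 168 - 39 = 129$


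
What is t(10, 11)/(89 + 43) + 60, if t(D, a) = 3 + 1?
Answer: 1981/33 ≈ 60.030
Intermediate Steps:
t(D, a) = 4
t(10, 11)/(89 + 43) + 60 = 4/(89 + 43) + 60 = 4/132 + 60 = (1/132)*4 + 60 = 1/33 + 60 = 1981/33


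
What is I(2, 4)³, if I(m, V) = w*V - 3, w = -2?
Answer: -1331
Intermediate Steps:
I(m, V) = -3 - 2*V (I(m, V) = -2*V - 3 = -3 - 2*V)
I(2, 4)³ = (-3 - 2*4)³ = (-3 - 8)³ = (-11)³ = -1331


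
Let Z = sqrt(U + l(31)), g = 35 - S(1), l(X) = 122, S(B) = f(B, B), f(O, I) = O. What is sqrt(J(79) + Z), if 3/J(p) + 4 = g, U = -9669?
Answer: sqrt(10 + 100*I*sqrt(9547))/10 ≈ 6.9932 + 6.986*I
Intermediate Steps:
S(B) = B
g = 34 (g = 35 - 1*1 = 35 - 1 = 34)
J(p) = 1/10 (J(p) = 3/(-4 + 34) = 3/30 = 3*(1/30) = 1/10)
Z = I*sqrt(9547) (Z = sqrt(-9669 + 122) = sqrt(-9547) = I*sqrt(9547) ≈ 97.709*I)
sqrt(J(79) + Z) = sqrt(1/10 + I*sqrt(9547))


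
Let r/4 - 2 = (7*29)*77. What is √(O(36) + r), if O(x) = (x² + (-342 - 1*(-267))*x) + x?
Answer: 6*√1699 ≈ 247.31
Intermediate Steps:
O(x) = x² - 74*x (O(x) = (x² + (-342 + 267)*x) + x = (x² - 75*x) + x = x² - 74*x)
r = 62532 (r = 8 + 4*((7*29)*77) = 8 + 4*(203*77) = 8 + 4*15631 = 8 + 62524 = 62532)
√(O(36) + r) = √(36*(-74 + 36) + 62532) = √(36*(-38) + 62532) = √(-1368 + 62532) = √61164 = 6*√1699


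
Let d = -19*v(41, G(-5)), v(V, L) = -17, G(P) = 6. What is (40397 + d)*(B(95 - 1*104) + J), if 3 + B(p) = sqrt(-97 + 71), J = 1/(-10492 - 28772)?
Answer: -299783185/2454 + 40720*I*sqrt(26) ≈ -1.2216e+5 + 2.0763e+5*I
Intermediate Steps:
J = -1/39264 (J = 1/(-39264) = -1/39264 ≈ -2.5469e-5)
B(p) = -3 + I*sqrt(26) (B(p) = -3 + sqrt(-97 + 71) = -3 + sqrt(-26) = -3 + I*sqrt(26))
d = 323 (d = -19*(-17) = 323)
(40397 + d)*(B(95 - 1*104) + J) = (40397 + 323)*((-3 + I*sqrt(26)) - 1/39264) = 40720*(-117793/39264 + I*sqrt(26)) = -299783185/2454 + 40720*I*sqrt(26)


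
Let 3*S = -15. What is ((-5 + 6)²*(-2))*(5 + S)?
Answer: 0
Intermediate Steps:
S = -5 (S = (⅓)*(-15) = -5)
((-5 + 6)²*(-2))*(5 + S) = ((-5 + 6)²*(-2))*(5 - 5) = (1²*(-2))*0 = (1*(-2))*0 = -2*0 = 0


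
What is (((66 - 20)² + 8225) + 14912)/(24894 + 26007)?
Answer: 25253/50901 ≈ 0.49612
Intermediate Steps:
(((66 - 20)² + 8225) + 14912)/(24894 + 26007) = ((46² + 8225) + 14912)/50901 = ((2116 + 8225) + 14912)*(1/50901) = (10341 + 14912)*(1/50901) = 25253*(1/50901) = 25253/50901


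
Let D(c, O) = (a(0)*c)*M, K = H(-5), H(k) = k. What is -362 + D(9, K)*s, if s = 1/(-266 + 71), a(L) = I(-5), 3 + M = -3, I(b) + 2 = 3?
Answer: -23512/65 ≈ -361.72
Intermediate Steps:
I(b) = 1 (I(b) = -2 + 3 = 1)
M = -6 (M = -3 - 3 = -6)
a(L) = 1
K = -5
D(c, O) = -6*c (D(c, O) = (1*c)*(-6) = c*(-6) = -6*c)
s = -1/195 (s = 1/(-195) = -1/195 ≈ -0.0051282)
-362 + D(9, K)*s = -362 - 6*9*(-1/195) = -362 - 54*(-1/195) = -362 + 18/65 = -23512/65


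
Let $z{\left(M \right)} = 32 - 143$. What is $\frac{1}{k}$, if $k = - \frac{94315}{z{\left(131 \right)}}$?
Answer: $\frac{111}{94315} \approx 0.0011769$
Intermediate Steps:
$z{\left(M \right)} = -111$ ($z{\left(M \right)} = 32 - 143 = -111$)
$k = \frac{94315}{111}$ ($k = - \frac{94315}{-111} = \left(-94315\right) \left(- \frac{1}{111}\right) = \frac{94315}{111} \approx 849.68$)
$\frac{1}{k} = \frac{1}{\frac{94315}{111}} = \frac{111}{94315}$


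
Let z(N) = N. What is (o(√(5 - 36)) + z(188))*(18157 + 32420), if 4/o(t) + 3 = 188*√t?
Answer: 9508476 - 202308/(3 - 188*31^(¼)*√I) ≈ 9.5088e+6 - 325.58*I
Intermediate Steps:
o(t) = 4/(-3 + 188*√t)
(o(√(5 - 36)) + z(188))*(18157 + 32420) = (4/(-3 + 188*√(√(5 - 36))) + 188)*(18157 + 32420) = (4/(-3 + 188*√(√(-31))) + 188)*50577 = (4/(-3 + 188*√(I*√31)) + 188)*50577 = (4/(-3 + 188*(31^(¼)*√I)) + 188)*50577 = (4/(-3 + 188*31^(¼)*√I) + 188)*50577 = (188 + 4/(-3 + 188*31^(¼)*√I))*50577 = 9508476 + 202308/(-3 + 188*31^(¼)*√I)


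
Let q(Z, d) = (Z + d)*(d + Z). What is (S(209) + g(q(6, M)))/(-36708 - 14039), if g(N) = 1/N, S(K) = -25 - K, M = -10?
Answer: 3743/811952 ≈ 0.0046099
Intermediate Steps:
q(Z, d) = (Z + d)**2 (q(Z, d) = (Z + d)*(Z + d) = (Z + d)**2)
(S(209) + g(q(6, M)))/(-36708 - 14039) = ((-25 - 1*209) + 1/((6 - 10)**2))/(-36708 - 14039) = ((-25 - 209) + 1/((-4)**2))/(-50747) = (-234 + 1/16)*(-1/50747) = -3743/16*(-1/50747) = 3743/811952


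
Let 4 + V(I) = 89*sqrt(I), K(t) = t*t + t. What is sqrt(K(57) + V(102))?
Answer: sqrt(3302 + 89*sqrt(102)) ≈ 64.814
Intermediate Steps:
K(t) = t + t**2 (K(t) = t**2 + t = t + t**2)
V(I) = -4 + 89*sqrt(I)
sqrt(K(57) + V(102)) = sqrt(57*(1 + 57) + (-4 + 89*sqrt(102))) = sqrt(57*58 + (-4 + 89*sqrt(102))) = sqrt(3306 + (-4 + 89*sqrt(102))) = sqrt(3302 + 89*sqrt(102))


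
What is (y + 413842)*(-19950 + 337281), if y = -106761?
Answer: 97446320811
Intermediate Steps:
(y + 413842)*(-19950 + 337281) = (-106761 + 413842)*(-19950 + 337281) = 307081*317331 = 97446320811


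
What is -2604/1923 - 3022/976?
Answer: -1392135/312808 ≈ -4.4504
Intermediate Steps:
-2604/1923 - 3022/976 = -2604*1/1923 - 3022*1/976 = -868/641 - 1511/488 = -1392135/312808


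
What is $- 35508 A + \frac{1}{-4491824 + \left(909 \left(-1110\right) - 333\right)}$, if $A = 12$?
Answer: $- \frac{2344016732113}{5501147} \approx -4.261 \cdot 10^{5}$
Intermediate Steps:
$- 35508 A + \frac{1}{-4491824 + \left(909 \left(-1110\right) - 333\right)} = \left(-35508\right) 12 + \frac{1}{-4491824 + \left(909 \left(-1110\right) - 333\right)} = -426096 + \frac{1}{-4491824 - 1009323} = -426096 + \frac{1}{-5501147} = -426096 - \frac{1}{5501147} = - \frac{2344016732113}{5501147}$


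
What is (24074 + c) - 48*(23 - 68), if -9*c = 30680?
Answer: 205426/9 ≈ 22825.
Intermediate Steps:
c = -30680/9 (c = -1/9*30680 = -30680/9 ≈ -3408.9)
(24074 + c) - 48*(23 - 68) = (24074 - 30680/9) - 48*(23 - 68) = 185986/9 - 48*(-45) = 185986/9 + 2160 = 205426/9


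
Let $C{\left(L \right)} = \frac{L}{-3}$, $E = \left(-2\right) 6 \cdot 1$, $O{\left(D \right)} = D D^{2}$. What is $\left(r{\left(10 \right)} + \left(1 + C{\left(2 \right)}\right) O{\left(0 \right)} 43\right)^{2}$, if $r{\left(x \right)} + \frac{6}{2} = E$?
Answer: $225$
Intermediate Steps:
$O{\left(D \right)} = D^{3}$
$E = -12$ ($E = \left(-12\right) 1 = -12$)
$C{\left(L \right)} = - \frac{L}{3}$ ($C{\left(L \right)} = L \left(- \frac{1}{3}\right) = - \frac{L}{3}$)
$r{\left(x \right)} = -15$ ($r{\left(x \right)} = -3 - 12 = -15$)
$\left(r{\left(10 \right)} + \left(1 + C{\left(2 \right)}\right) O{\left(0 \right)} 43\right)^{2} = \left(-15 + \left(1 - \frac{2}{3}\right) 0^{3} \cdot 43\right)^{2} = \left(-15 + \left(1 - \frac{2}{3}\right) 0 \cdot 43\right)^{2} = \left(-15 + \frac{1}{3} \cdot 0 \cdot 43\right)^{2} = \left(-15 + 0 \cdot 43\right)^{2} = \left(-15 + 0\right)^{2} = \left(-15\right)^{2} = 225$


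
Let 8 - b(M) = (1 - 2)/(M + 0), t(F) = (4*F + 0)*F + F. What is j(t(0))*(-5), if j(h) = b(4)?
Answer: -165/4 ≈ -41.250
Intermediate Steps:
t(F) = F + 4*F² (t(F) = (4*F)*F + F = 4*F² + F = F + 4*F²)
b(M) = 8 + 1/M (b(M) = 8 - (1 - 2)/(M + 0) = 8 - (-1)/M = 8 + 1/M)
j(h) = 33/4 (j(h) = 8 + 1/4 = 8 + ¼ = 33/4)
j(t(0))*(-5) = (33/4)*(-5) = -165/4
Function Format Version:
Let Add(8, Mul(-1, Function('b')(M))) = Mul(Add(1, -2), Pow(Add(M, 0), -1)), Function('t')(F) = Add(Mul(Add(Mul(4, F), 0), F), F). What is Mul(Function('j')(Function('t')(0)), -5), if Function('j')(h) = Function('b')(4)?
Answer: Rational(-165, 4) ≈ -41.250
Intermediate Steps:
Function('t')(F) = Add(F, Mul(4, Pow(F, 2))) (Function('t')(F) = Add(Mul(Mul(4, F), F), F) = Add(Mul(4, Pow(F, 2)), F) = Add(F, Mul(4, Pow(F, 2))))
Function('b')(M) = Add(8, Pow(M, -1)) (Function('b')(M) = Add(8, Mul(-1, Mul(Add(1, -2), Pow(Add(M, 0), -1)))) = Add(8, Mul(-1, Mul(-1, Pow(M, -1)))) = Add(8, Pow(M, -1)))
Function('j')(h) = Rational(33, 4) (Function('j')(h) = Add(8, Pow(4, -1)) = Add(8, Rational(1, 4)) = Rational(33, 4))
Mul(Function('j')(Function('t')(0)), -5) = Mul(Rational(33, 4), -5) = Rational(-165, 4)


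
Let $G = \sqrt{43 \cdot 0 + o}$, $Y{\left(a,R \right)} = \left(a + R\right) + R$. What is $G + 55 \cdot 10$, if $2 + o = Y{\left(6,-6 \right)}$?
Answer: $550 + 2 i \sqrt{2} \approx 550.0 + 2.8284 i$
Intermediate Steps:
$Y{\left(a,R \right)} = a + 2 R$ ($Y{\left(a,R \right)} = \left(R + a\right) + R = a + 2 R$)
$o = -8$ ($o = -2 + \left(6 + 2 \left(-6\right)\right) = -2 + \left(6 - 12\right) = -2 - 6 = -8$)
$G = 2 i \sqrt{2}$ ($G = \sqrt{43 \cdot 0 - 8} = \sqrt{0 - 8} = \sqrt{-8} = 2 i \sqrt{2} \approx 2.8284 i$)
$G + 55 \cdot 10 = 2 i \sqrt{2} + 55 \cdot 10 = 2 i \sqrt{2} + 550 = 550 + 2 i \sqrt{2}$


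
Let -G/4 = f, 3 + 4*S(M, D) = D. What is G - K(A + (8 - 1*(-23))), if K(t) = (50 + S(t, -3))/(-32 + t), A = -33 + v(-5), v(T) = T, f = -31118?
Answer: 9708913/78 ≈ 1.2447e+5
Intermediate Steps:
S(M, D) = -3/4 + D/4
A = -38 (A = -33 - 5 = -38)
K(t) = 97/(2*(-32 + t)) (K(t) = (50 + (-3/4 + (1/4)*(-3)))/(-32 + t) = (50 + (-3/4 - 3/4))/(-32 + t) = (50 - 3/2)/(-32 + t) = 97/(2*(-32 + t)))
G = 124472 (G = -4*(-31118) = 124472)
G - K(A + (8 - 1*(-23))) = 124472 - 97/(2*(-32 + (-38 + (8 - 1*(-23))))) = 124472 - 97/(2*(-32 + (-38 + (8 + 23)))) = 124472 - 97/(2*(-32 + (-38 + 31))) = 124472 - 97/(2*(-32 - 7)) = 124472 - 97/(2*(-39)) = 124472 - 97*(-1)/(2*39) = 124472 - 1*(-97/78) = 124472 + 97/78 = 9708913/78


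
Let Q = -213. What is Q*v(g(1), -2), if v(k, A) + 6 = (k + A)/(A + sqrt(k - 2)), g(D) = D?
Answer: 5964/5 - 213*I/5 ≈ 1192.8 - 42.6*I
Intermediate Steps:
v(k, A) = -6 + (A + k)/(A + sqrt(-2 + k)) (v(k, A) = -6 + (k + A)/(A + sqrt(k - 2)) = -6 + (A + k)/(A + sqrt(-2 + k)))
Q*v(g(1), -2) = -213*(1 - 6*sqrt(-2 + 1) - 5*(-2))/(-2 + sqrt(-2 + 1)) = -213*(1 - 6*I + 10)/(-2 + sqrt(-1)) = -213*(1 - 6*I + 10)/(-2 + I) = -213*(-2 - I)/5*(11 - 6*I) = -213*(-2 - I)*(11 - 6*I)/5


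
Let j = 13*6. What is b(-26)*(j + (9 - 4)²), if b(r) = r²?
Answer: 69628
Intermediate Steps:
j = 78
b(-26)*(j + (9 - 4)²) = (-26)²*(78 + (9 - 4)²) = 676*(78 + 5²) = 676*(78 + 25) = 676*103 = 69628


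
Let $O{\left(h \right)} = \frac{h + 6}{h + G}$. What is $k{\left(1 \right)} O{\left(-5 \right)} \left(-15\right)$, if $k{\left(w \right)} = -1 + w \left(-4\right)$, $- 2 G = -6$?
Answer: $- \frac{75}{2} \approx -37.5$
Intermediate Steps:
$G = 3$ ($G = \left(- \frac{1}{2}\right) \left(-6\right) = 3$)
$k{\left(w \right)} = -1 - 4 w$
$O{\left(h \right)} = \frac{6 + h}{3 + h}$ ($O{\left(h \right)} = \frac{h + 6}{h + 3} = \frac{6 + h}{3 + h}$)
$k{\left(1 \right)} O{\left(-5 \right)} \left(-15\right) = \left(-1 - 4\right) \frac{6 - 5}{3 - 5} \left(-15\right) = \left(-1 - 4\right) \frac{1}{-2} \cdot 1 \left(-15\right) = - 5 \left(\left(- \frac{1}{2}\right) 1\right) \left(-15\right) = \left(-5\right) \left(- \frac{1}{2}\right) \left(-15\right) = \frac{5}{2} \left(-15\right) = - \frac{75}{2}$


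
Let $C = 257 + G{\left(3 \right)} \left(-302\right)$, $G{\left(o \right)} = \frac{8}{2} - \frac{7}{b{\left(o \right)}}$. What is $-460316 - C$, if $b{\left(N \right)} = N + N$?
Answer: $- \frac{1379152}{3} \approx -4.5972 \cdot 10^{5}$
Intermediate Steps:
$b{\left(N \right)} = 2 N$
$G{\left(o \right)} = 4 - \frac{7}{2 o}$ ($G{\left(o \right)} = \frac{8}{2} - \frac{7}{2 o} = 8 \cdot \frac{1}{2} - 7 \frac{1}{2 o} = 4 - \frac{7}{2 o}$)
$C = - \frac{1796}{3}$ ($C = 257 + \left(4 - \frac{7}{2 \cdot 3}\right) \left(-302\right) = 257 + \left(4 - \frac{7}{6}\right) \left(-302\right) = 257 + \frac{17}{6} \left(-302\right) = 257 - \frac{2567}{3} = - \frac{1796}{3} \approx -598.67$)
$-460316 - C = -460316 - - \frac{1796}{3} = -460316 + \frac{1796}{3} = - \frac{1379152}{3}$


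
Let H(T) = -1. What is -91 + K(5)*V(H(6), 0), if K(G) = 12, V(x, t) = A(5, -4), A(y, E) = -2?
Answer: -115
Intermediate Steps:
V(x, t) = -2
-91 + K(5)*V(H(6), 0) = -91 + 12*(-2) = -91 - 24 = -115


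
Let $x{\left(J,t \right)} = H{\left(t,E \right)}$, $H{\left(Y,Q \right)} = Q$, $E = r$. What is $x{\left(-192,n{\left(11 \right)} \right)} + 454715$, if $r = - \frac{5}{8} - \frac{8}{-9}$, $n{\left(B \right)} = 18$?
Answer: $\frac{32739499}{72} \approx 4.5472 \cdot 10^{5}$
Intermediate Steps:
$r = \frac{19}{72}$ ($r = \left(-5\right) \frac{1}{8} - - \frac{8}{9} = - \frac{5}{8} + \frac{8}{9} = \frac{19}{72} \approx 0.26389$)
$E = \frac{19}{72} \approx 0.26389$
$x{\left(J,t \right)} = \frac{19}{72}$
$x{\left(-192,n{\left(11 \right)} \right)} + 454715 = \frac{19}{72} + 454715 = \frac{32739499}{72}$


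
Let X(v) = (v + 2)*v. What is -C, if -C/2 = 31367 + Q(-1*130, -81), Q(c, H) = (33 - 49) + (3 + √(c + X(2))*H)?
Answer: 62708 - 162*I*√122 ≈ 62708.0 - 1789.3*I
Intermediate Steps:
X(v) = v*(2 + v) (X(v) = (2 + v)*v = v*(2 + v))
Q(c, H) = -13 + H*√(8 + c) (Q(c, H) = (33 - 49) + (3 + √(c + 2*(2 + 2))*H) = -16 + (3 + √(c + 2*4)*H) = -16 + (3 + √(c + 8)*H) = -16 + (3 + √(8 + c)*H) = -16 + (3 + H*√(8 + c)) = -13 + H*√(8 + c))
C = -62708 + 162*I*√122 (C = -2*(31367 + (-13 - 81*√(8 - 1*130))) = -2*(31367 + (-13 - 81*√(8 - 130))) = -2*(31367 + (-13 - 81*I*√122)) = -2*(31354 - 81*I*√122) = -62708 + 162*I*√122 ≈ -62708.0 + 1789.3*I)
-C = -(-62708 + 162*I*√122) = 62708 - 162*I*√122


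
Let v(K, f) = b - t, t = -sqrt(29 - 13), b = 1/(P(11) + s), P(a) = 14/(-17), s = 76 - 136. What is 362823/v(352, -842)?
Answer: 125052994/1373 ≈ 91080.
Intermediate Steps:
s = -60
P(a) = -14/17 (P(a) = 14*(-1/17) = -14/17)
b = -17/1034 (b = 1/(-14/17 - 60) = 1/(-1034/17) = -17/1034 ≈ -0.016441)
t = -4 (t = -sqrt(16) = -1*4 = -4)
v(K, f) = 4119/1034 (v(K, f) = -17/1034 - 1*(-4) = -17/1034 + 4 = 4119/1034)
362823/v(352, -842) = 362823/(4119/1034) = 362823*(1034/4119) = 125052994/1373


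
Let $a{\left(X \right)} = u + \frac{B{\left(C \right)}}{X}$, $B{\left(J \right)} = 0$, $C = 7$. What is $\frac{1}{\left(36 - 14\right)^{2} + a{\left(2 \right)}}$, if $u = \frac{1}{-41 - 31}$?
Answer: $\frac{72}{34847} \approx 0.0020662$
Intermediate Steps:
$u = - \frac{1}{72}$ ($u = \frac{1}{-72} = - \frac{1}{72} \approx -0.013889$)
$a{\left(X \right)} = - \frac{1}{72}$ ($a{\left(X \right)} = - \frac{1}{72} + \frac{0}{X} = - \frac{1}{72} + 0 = - \frac{1}{72}$)
$\frac{1}{\left(36 - 14\right)^{2} + a{\left(2 \right)}} = \frac{1}{\left(36 - 14\right)^{2} - \frac{1}{72}} = \frac{1}{22^{2} - \frac{1}{72}} = \frac{1}{484 - \frac{1}{72}} = \frac{1}{\frac{34847}{72}} = \frac{72}{34847}$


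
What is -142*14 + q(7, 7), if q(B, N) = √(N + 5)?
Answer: -1988 + 2*√3 ≈ -1984.5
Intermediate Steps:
q(B, N) = √(5 + N)
-142*14 + q(7, 7) = -142*14 + √(5 + 7) = -1988 + √12 = -1988 + 2*√3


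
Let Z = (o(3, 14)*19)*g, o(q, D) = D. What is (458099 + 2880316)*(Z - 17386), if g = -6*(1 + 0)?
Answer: -63369793530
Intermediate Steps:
g = -6 (g = -6*1 = -6)
Z = -1596 (Z = (14*19)*(-6) = 266*(-6) = -1596)
(458099 + 2880316)*(Z - 17386) = (458099 + 2880316)*(-1596 - 17386) = 3338415*(-18982) = -63369793530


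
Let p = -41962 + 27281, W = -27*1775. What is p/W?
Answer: 14681/47925 ≈ 0.30633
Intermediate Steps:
W = -47925
p = -14681
p/W = -14681/(-47925) = -14681*(-1/47925) = 14681/47925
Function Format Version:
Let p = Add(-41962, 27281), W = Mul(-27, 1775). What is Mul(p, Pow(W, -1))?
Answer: Rational(14681, 47925) ≈ 0.30633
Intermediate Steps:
W = -47925
p = -14681
Mul(p, Pow(W, -1)) = Mul(-14681, Pow(-47925, -1)) = Mul(-14681, Rational(-1, 47925)) = Rational(14681, 47925)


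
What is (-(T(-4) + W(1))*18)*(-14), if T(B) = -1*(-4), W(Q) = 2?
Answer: 1512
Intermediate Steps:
T(B) = 4
(-(T(-4) + W(1))*18)*(-14) = (-(4 + 2)*18)*(-14) = (-1*6*18)*(-14) = -6*18*(-14) = -108*(-14) = 1512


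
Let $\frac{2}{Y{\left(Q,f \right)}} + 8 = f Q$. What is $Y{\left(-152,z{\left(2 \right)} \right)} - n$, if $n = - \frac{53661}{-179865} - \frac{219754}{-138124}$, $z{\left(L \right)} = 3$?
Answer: $- \frac{129933837067}{68615859480} \approx -1.8936$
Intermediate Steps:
$Y{\left(Q,f \right)} = \frac{2}{-8 + Q f}$ ($Y{\left(Q,f \right)} = \frac{2}{-8 + f Q} = \frac{2}{-8 + Q f}$)
$n = \frac{1117569647}{591516030}$ ($n = \left(-53661\right) \left(- \frac{1}{179865}\right) - - \frac{109877}{69062} = \frac{17887}{59955} + \frac{109877}{69062} = \frac{1117569647}{591516030} \approx 1.8893$)
$Y{\left(-152,z{\left(2 \right)} \right)} - n = \frac{2}{-8 - 456} - \frac{1117569647}{591516030} = \frac{2}{-464} - \frac{1117569647}{591516030} = 2 \left(- \frac{1}{464}\right) - \frac{1117569647}{591516030} = - \frac{1}{232} - \frac{1117569647}{591516030} = - \frac{129933837067}{68615859480}$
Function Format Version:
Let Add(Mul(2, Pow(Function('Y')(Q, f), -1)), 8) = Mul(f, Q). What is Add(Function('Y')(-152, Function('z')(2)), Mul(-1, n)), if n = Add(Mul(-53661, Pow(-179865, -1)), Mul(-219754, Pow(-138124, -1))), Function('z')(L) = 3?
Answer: Rational(-129933837067, 68615859480) ≈ -1.8936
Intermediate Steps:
Function('Y')(Q, f) = Mul(2, Pow(Add(-8, Mul(Q, f)), -1)) (Function('Y')(Q, f) = Mul(2, Pow(Add(-8, Mul(f, Q)), -1)) = Mul(2, Pow(Add(-8, Mul(Q, f)), -1)))
n = Rational(1117569647, 591516030) (n = Add(Mul(-53661, Rational(-1, 179865)), Mul(-219754, Rational(-1, 138124))) = Add(Rational(17887, 59955), Rational(109877, 69062)) = Rational(1117569647, 591516030) ≈ 1.8893)
Add(Function('Y')(-152, Function('z')(2)), Mul(-1, n)) = Add(Mul(2, Pow(Add(-8, Mul(-152, 3)), -1)), Mul(-1, Rational(1117569647, 591516030))) = Add(Mul(2, Pow(Add(-8, -456), -1)), Rational(-1117569647, 591516030)) = Add(Mul(2, Pow(-464, -1)), Rational(-1117569647, 591516030)) = Add(Mul(2, Rational(-1, 464)), Rational(-1117569647, 591516030)) = Add(Rational(-1, 232), Rational(-1117569647, 591516030)) = Rational(-129933837067, 68615859480)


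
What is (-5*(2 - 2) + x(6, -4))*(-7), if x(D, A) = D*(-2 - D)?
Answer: 336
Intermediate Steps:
(-5*(2 - 2) + x(6, -4))*(-7) = (-5*(2 - 2) - 1*6*(2 + 6))*(-7) = (-5*0 - 1*6*8)*(-7) = (0 - 48)*(-7) = -48*(-7) = 336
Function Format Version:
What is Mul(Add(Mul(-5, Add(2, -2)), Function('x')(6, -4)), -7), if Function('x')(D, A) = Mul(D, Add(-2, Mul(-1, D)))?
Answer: 336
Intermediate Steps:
Mul(Add(Mul(-5, Add(2, -2)), Function('x')(6, -4)), -7) = Mul(Add(Mul(-5, Add(2, -2)), Mul(-1, 6, Add(2, 6))), -7) = Mul(Add(Mul(-5, 0), Mul(-1, 6, 8)), -7) = Mul(Add(0, -48), -7) = Mul(-48, -7) = 336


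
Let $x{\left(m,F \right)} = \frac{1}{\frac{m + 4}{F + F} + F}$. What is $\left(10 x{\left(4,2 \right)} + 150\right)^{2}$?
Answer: $\frac{93025}{4} \approx 23256.0$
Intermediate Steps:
$x{\left(m,F \right)} = \frac{1}{F + \frac{4 + m}{2 F}}$ ($x{\left(m,F \right)} = \frac{1}{\frac{4 + m}{2 F} + F} = \frac{1}{F + \frac{4 + m}{2 F}}$)
$\left(10 x{\left(4,2 \right)} + 150\right)^{2} = \left(10 \cdot 2 \cdot 2 \frac{1}{4 + 4 + 2 \cdot 2^{2}} + 150\right)^{2} = \left(10 \cdot 2 \cdot 2 \frac{1}{4 + 4 + 2 \cdot 4} + 150\right)^{2} = \left(10 \cdot 2 \cdot 2 \frac{1}{4 + 4 + 8} + 150\right)^{2} = \left(10 \cdot 2 \cdot 2 \cdot \frac{1}{16} + 150\right)^{2} = \left(10 \cdot \frac{1}{4} + 150\right)^{2} = \left(\frac{5}{2} + 150\right)^{2} = \left(\frac{305}{2}\right)^{2} = \frac{93025}{4}$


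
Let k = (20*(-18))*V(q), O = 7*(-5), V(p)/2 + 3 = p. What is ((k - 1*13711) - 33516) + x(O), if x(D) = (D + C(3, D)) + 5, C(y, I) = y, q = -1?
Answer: -44374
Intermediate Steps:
V(p) = -6 + 2*p
O = -35
k = 2880 (k = (20*(-18))*(-6 + 2*(-1)) = -360*(-6 - 2) = -360*(-8) = 2880)
x(D) = 8 + D (x(D) = (D + 3) + 5 = (3 + D) + 5 = 8 + D)
((k - 1*13711) - 33516) + x(O) = ((2880 - 1*13711) - 33516) + (8 - 35) = ((2880 - 13711) - 33516) - 27 = (-10831 - 33516) - 27 = -44347 - 27 = -44374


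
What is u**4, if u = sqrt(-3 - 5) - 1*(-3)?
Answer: -287 + 24*I*sqrt(2) ≈ -287.0 + 33.941*I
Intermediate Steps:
u = 3 + 2*I*sqrt(2) (u = sqrt(-8) + 3 = 2*I*sqrt(2) + 3 = 3 + 2*I*sqrt(2) ≈ 3.0 + 2.8284*I)
u**4 = (3 + 2*I*sqrt(2))**4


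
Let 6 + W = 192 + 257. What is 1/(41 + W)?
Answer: 1/484 ≈ 0.0020661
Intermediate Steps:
W = 443 (W = -6 + (192 + 257) = -6 + 449 = 443)
1/(41 + W) = 1/(41 + 443) = 1/484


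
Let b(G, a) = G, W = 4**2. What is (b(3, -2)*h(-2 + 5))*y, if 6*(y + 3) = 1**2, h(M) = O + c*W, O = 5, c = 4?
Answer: -1173/2 ≈ -586.50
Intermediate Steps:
W = 16
h(M) = 69 (h(M) = 5 + 4*16 = 5 + 64 = 69)
y = -17/6 (y = -3 + (1/6)*1**2 = -3 + (1/6)*1 = -3 + 1/6 = -17/6 ≈ -2.8333)
(b(3, -2)*h(-2 + 5))*y = (3*69)*(-17/6) = 207*(-17/6) = -1173/2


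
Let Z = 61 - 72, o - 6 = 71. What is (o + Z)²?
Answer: 4356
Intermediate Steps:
o = 77 (o = 6 + 71 = 77)
Z = -11
(o + Z)² = (77 - 11)² = 66² = 4356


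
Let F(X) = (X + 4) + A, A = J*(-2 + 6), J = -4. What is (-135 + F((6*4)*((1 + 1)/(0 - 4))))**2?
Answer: 25281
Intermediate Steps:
A = -16 (A = -4*(-2 + 6) = -4*4 = -16)
F(X) = -12 + X (F(X) = (X + 4) - 16 = (4 + X) - 16 = -12 + X)
(-135 + F((6*4)*((1 + 1)/(0 - 4))))**2 = (-135 + (-12 + (6*4)*((1 + 1)/(0 - 4))))**2 = (-135 + (-12 + 24*(2/(-4))))**2 = (-135 + (-12 + 24*(2*(-1/4))))**2 = (-135 + (-12 + 24*(-1/2)))**2 = (-135 + (-12 - 12))**2 = (-135 - 24)**2 = (-159)**2 = 25281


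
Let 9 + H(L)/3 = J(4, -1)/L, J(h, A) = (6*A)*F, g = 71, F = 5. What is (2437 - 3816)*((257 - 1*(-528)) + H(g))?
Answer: -74090912/71 ≈ -1.0435e+6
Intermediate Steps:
J(h, A) = 30*A (J(h, A) = (6*A)*5 = 30*A)
H(L) = -27 - 90/L (H(L) = -27 + 3*((30*(-1))/L) = -27 + 3*(-30/L) = -27 - 90/L)
(2437 - 3816)*((257 - 1*(-528)) + H(g)) = (2437 - 3816)*((257 - 1*(-528)) + (-27 - 90/71)) = -1379*((257 + 528) + (-27 - 90*1/71)) = -1379*(785 + (-27 - 90/71)) = -1379*(785 - 2007/71) = -1379*53728/71 = -74090912/71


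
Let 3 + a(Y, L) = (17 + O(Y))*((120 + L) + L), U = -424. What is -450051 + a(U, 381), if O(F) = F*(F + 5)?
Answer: 156257532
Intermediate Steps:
O(F) = F*(5 + F)
a(Y, L) = -3 + (17 + Y*(5 + Y))*(120 + 2*L) (a(Y, L) = -3 + (17 + Y*(5 + Y))*((120 + L) + L) = -3 + (17 + Y*(5 + Y))*(120 + 2*L))
-450051 + a(U, 381) = -450051 + (2037 + 34*381 + 120*(-424)*(5 - 424) + 2*381*(-424)*(5 - 424)) = -450051 + (2037 + 12954 + 120*(-424)*(-419) + 2*381*(-424)*(-419)) = -450051 + (2037 + 12954 + 21318720 + 135373872) = -450051 + 156707583 = 156257532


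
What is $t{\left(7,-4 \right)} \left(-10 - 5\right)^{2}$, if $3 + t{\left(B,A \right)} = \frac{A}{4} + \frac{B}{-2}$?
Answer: $- \frac{3375}{2} \approx -1687.5$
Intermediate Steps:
$t{\left(B,A \right)} = -3 - \frac{B}{2} + \frac{A}{4}$ ($t{\left(B,A \right)} = -3 + \left(\frac{A}{4} + \frac{B}{-2}\right) = -3 + \left(A \frac{1}{4} + B \left(- \frac{1}{2}\right)\right) = -3 + \left(\frac{A}{4} - \frac{B}{2}\right) = -3 + \left(- \frac{B}{2} + \frac{A}{4}\right) = -3 - \frac{B}{2} + \frac{A}{4}$)
$t{\left(7,-4 \right)} \left(-10 - 5\right)^{2} = \left(-3 - \frac{7}{2} + \frac{1}{4} \left(-4\right)\right) \left(-10 - 5\right)^{2} = \left(-3 - \frac{7}{2} - 1\right) \left(-15\right)^{2} = \left(- \frac{15}{2}\right) 225 = - \frac{3375}{2}$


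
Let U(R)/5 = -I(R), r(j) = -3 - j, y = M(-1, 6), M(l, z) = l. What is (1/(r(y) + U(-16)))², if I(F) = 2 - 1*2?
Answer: ¼ ≈ 0.25000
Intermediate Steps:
y = -1
I(F) = 0 (I(F) = 2 - 2 = 0)
U(R) = 0 (U(R) = 5*(-1*0) = 5*0 = 0)
(1/(r(y) + U(-16)))² = (1/((-3 - 1*(-1)) + 0))² = (1/((-3 + 1) + 0))² = (1/(-2 + 0))² = (1/(-2))² = (-½)² = ¼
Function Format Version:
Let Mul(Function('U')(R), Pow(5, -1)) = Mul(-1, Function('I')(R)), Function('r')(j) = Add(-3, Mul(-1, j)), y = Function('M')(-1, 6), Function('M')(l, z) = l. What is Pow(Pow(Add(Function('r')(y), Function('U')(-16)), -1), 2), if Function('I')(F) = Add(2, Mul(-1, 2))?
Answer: Rational(1, 4) ≈ 0.25000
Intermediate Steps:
y = -1
Function('I')(F) = 0 (Function('I')(F) = Add(2, -2) = 0)
Function('U')(R) = 0 (Function('U')(R) = Mul(5, Mul(-1, 0)) = Mul(5, 0) = 0)
Pow(Pow(Add(Function('r')(y), Function('U')(-16)), -1), 2) = Pow(Pow(Add(Add(-3, Mul(-1, -1)), 0), -1), 2) = Pow(Pow(Add(Add(-3, 1), 0), -1), 2) = Pow(Pow(Add(-2, 0), -1), 2) = Pow(Pow(-2, -1), 2) = Pow(Rational(-1, 2), 2) = Rational(1, 4)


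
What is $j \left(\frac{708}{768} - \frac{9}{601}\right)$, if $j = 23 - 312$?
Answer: $- \frac{10081187}{38464} \approx -262.09$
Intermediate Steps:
$j = -289$ ($j = 23 - 312 = -289$)
$j \left(\frac{708}{768} - \frac{9}{601}\right) = - 289 \left(\frac{708}{768} - \frac{9}{601}\right) = - 289 \left(708 \cdot \frac{1}{768} - \frac{9}{601}\right) = - 289 \left(\frac{59}{64} - \frac{9}{601}\right) = \left(-289\right) \frac{34883}{38464} = - \frac{10081187}{38464}$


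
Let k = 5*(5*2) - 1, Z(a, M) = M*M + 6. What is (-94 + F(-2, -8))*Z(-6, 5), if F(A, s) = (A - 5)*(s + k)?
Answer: -11811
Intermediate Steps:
Z(a, M) = 6 + M² (Z(a, M) = M² + 6 = 6 + M²)
k = 49 (k = 5*10 - 1 = 50 - 1 = 49)
F(A, s) = (-5 + A)*(49 + s) (F(A, s) = (A - 5)*(s + 49) = (-5 + A)*(49 + s))
(-94 + F(-2, -8))*Z(-6, 5) = (-94 + (-245 - 5*(-8) + 49*(-2) - 2*(-8)))*(6 + 5²) = (-94 + (-245 + 40 - 98 + 16))*(6 + 25) = (-94 - 287)*31 = -381*31 = -11811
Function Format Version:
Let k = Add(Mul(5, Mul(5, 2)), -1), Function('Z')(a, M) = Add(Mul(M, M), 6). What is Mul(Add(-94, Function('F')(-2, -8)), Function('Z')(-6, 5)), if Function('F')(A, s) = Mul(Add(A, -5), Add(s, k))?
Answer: -11811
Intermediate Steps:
Function('Z')(a, M) = Add(6, Pow(M, 2)) (Function('Z')(a, M) = Add(Pow(M, 2), 6) = Add(6, Pow(M, 2)))
k = 49 (k = Add(Mul(5, 10), -1) = Add(50, -1) = 49)
Function('F')(A, s) = Mul(Add(-5, A), Add(49, s)) (Function('F')(A, s) = Mul(Add(A, -5), Add(s, 49)) = Mul(Add(-5, A), Add(49, s)))
Mul(Add(-94, Function('F')(-2, -8)), Function('Z')(-6, 5)) = Mul(Add(-94, Add(-245, Mul(-5, -8), Mul(49, -2), Mul(-2, -8))), Add(6, Pow(5, 2))) = Mul(Add(-94, Add(-245, 40, -98, 16)), Add(6, 25)) = Mul(Add(-94, -287), 31) = Mul(-381, 31) = -11811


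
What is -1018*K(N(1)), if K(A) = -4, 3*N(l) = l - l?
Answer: 4072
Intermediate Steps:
N(l) = 0 (N(l) = (l - l)/3 = (⅓)*0 = 0)
-1018*K(N(1)) = -1018*(-4) = 4072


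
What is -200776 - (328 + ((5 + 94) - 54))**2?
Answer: -339905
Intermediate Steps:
-200776 - (328 + ((5 + 94) - 54))**2 = -200776 - (328 + (99 - 54))**2 = -200776 - (328 + 45)**2 = -200776 - 1*373**2 = -200776 - 1*139129 = -200776 - 139129 = -339905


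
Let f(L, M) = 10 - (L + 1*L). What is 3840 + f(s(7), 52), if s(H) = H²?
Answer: 3752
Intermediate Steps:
f(L, M) = 10 - 2*L (f(L, M) = 10 - (L + L) = 10 - 2*L)
3840 + f(s(7), 52) = 3840 + (10 - 2*7²) = 3840 + (10 - 2*49) = 3840 + (10 - 98) = 3840 - 88 = 3752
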